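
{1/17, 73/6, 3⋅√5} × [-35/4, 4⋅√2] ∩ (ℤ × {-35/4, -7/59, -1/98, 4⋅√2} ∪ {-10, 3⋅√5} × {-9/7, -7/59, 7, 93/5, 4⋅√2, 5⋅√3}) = {3⋅√5} × {-9/7, -7/59, 4⋅√2}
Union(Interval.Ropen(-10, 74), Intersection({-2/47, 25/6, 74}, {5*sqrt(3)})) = Interval.Ropen(-10, 74)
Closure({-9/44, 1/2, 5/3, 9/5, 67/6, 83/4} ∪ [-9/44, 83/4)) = [-9/44, 83/4]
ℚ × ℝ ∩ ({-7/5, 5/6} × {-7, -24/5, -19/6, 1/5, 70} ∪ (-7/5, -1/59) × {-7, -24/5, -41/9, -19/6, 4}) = ({-7/5, 5/6} × {-7, -24/5, -19/6, 1/5, 70}) ∪ ((ℚ ∩ (-7/5, -1/59)) × {-7, -24/5, -41/9, -19/6, 4})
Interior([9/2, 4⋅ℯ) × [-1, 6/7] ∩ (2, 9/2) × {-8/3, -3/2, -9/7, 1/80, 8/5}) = ∅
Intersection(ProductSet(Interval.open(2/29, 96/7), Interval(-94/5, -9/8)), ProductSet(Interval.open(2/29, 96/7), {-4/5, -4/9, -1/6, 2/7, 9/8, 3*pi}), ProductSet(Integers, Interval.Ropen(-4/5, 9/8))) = EmptySet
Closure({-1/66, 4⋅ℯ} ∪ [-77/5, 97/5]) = [-77/5, 97/5]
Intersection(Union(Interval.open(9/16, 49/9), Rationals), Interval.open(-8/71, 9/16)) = Intersection(Interval.open(-8/71, 9/16), Rationals)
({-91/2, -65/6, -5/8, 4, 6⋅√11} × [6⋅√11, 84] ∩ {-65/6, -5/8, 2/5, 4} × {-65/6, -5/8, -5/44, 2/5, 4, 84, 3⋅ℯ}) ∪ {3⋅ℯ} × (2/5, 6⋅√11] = ({-65/6, -5/8, 4} × {84}) ∪ ({3⋅ℯ} × (2/5, 6⋅√11])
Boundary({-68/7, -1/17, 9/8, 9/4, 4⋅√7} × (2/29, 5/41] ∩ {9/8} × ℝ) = {9/8} × [2/29, 5/41]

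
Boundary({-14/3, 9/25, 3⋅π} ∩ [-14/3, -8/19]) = {-14/3}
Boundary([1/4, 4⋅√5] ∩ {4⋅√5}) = {4⋅√5}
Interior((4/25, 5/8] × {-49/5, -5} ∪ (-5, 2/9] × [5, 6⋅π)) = (-5, 2/9) × (5, 6⋅π)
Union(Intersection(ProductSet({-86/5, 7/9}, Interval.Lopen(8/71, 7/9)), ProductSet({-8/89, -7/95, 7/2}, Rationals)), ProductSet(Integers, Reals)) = ProductSet(Integers, Reals)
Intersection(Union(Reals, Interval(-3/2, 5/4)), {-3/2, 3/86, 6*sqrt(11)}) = {-3/2, 3/86, 6*sqrt(11)}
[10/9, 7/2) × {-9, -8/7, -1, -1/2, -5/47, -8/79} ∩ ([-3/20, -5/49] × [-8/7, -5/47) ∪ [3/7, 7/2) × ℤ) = [10/9, 7/2) × {-9, -1}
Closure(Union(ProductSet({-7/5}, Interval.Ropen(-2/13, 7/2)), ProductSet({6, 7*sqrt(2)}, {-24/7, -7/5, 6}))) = Union(ProductSet({-7/5}, Interval(-2/13, 7/2)), ProductSet({6, 7*sqrt(2)}, {-24/7, -7/5, 6}))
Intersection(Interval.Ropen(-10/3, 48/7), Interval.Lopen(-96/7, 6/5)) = Interval(-10/3, 6/5)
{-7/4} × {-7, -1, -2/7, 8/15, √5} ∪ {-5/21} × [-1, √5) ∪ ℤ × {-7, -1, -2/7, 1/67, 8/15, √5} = ({-5/21} × [-1, √5)) ∪ ({-7/4} × {-7, -1, -2/7, 8/15, √5}) ∪ (ℤ × {-7, -1, -2/7, 1/67, 8/15, √5})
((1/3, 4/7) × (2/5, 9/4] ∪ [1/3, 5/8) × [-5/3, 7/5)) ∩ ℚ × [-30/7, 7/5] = ((ℚ ∩ (1/3, 4/7)) × (2/5, 7/5]) ∪ ((ℚ ∩ [1/3, 5/8)) × [-5/3, 7/5))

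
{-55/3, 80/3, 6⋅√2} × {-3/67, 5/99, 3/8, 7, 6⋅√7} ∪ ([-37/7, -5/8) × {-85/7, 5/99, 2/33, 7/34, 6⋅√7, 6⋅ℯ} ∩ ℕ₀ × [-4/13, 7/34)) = {-55/3, 80/3, 6⋅√2} × {-3/67, 5/99, 3/8, 7, 6⋅√7}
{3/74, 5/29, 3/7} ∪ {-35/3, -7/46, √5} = {-35/3, -7/46, 3/74, 5/29, 3/7, √5}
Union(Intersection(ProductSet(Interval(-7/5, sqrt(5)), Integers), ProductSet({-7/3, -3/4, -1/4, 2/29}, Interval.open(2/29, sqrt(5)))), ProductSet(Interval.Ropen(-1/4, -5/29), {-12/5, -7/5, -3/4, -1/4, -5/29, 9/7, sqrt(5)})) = Union(ProductSet({-3/4, -1/4, 2/29}, Range(1, 3, 1)), ProductSet(Interval.Ropen(-1/4, -5/29), {-12/5, -7/5, -3/4, -1/4, -5/29, 9/7, sqrt(5)}))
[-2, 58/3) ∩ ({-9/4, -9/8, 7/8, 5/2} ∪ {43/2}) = {-9/8, 7/8, 5/2}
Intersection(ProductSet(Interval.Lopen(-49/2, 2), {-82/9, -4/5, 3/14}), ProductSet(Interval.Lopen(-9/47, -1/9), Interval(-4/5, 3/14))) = ProductSet(Interval.Lopen(-9/47, -1/9), {-4/5, 3/14})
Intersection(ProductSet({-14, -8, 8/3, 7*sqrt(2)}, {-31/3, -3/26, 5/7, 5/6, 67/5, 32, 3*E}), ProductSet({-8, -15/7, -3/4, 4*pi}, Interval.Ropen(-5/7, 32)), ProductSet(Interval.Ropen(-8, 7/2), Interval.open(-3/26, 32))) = ProductSet({-8}, {5/7, 5/6, 67/5, 3*E})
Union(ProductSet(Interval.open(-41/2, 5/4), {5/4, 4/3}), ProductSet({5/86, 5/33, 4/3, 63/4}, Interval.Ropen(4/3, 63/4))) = Union(ProductSet({5/86, 5/33, 4/3, 63/4}, Interval.Ropen(4/3, 63/4)), ProductSet(Interval.open(-41/2, 5/4), {5/4, 4/3}))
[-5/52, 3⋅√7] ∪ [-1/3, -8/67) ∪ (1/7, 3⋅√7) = [-1/3, -8/67) ∪ [-5/52, 3⋅√7]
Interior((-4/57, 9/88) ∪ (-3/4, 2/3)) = (-3/4, 2/3)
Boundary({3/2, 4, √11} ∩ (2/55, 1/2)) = ∅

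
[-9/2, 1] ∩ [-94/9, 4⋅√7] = [-9/2, 1]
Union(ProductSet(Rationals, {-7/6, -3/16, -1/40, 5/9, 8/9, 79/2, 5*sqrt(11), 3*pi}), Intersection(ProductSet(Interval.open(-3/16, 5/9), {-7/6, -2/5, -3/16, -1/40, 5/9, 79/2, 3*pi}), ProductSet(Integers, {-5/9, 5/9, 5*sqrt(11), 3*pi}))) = ProductSet(Rationals, {-7/6, -3/16, -1/40, 5/9, 8/9, 79/2, 5*sqrt(11), 3*pi})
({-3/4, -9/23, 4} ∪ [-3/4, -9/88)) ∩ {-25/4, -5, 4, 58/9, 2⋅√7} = {4}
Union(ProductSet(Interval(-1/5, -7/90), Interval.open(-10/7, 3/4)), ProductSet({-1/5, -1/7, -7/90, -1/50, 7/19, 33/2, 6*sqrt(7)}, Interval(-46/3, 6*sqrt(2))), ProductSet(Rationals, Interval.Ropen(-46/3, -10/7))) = Union(ProductSet({-1/5, -1/7, -7/90, -1/50, 7/19, 33/2, 6*sqrt(7)}, Interval(-46/3, 6*sqrt(2))), ProductSet(Interval(-1/5, -7/90), Interval.open(-10/7, 3/4)), ProductSet(Rationals, Interval.Ropen(-46/3, -10/7)))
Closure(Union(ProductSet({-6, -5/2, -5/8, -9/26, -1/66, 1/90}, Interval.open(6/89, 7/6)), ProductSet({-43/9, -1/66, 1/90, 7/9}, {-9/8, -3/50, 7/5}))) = Union(ProductSet({-43/9, -1/66, 1/90, 7/9}, {-9/8, -3/50, 7/5}), ProductSet({-6, -5/2, -5/8, -9/26, -1/66, 1/90}, Interval(6/89, 7/6)))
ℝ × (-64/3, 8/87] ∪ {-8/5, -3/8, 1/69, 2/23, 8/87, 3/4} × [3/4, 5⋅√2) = (ℝ × (-64/3, 8/87]) ∪ ({-8/5, -3/8, 1/69, 2/23, 8/87, 3/4} × [3/4, 5⋅√2))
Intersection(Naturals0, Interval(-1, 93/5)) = Range(0, 19, 1)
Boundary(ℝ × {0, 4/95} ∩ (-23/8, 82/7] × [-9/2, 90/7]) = [-23/8, 82/7] × {0, 4/95}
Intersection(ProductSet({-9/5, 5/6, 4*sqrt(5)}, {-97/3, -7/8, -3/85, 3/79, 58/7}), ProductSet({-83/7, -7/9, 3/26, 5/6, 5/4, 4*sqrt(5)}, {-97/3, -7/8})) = ProductSet({5/6, 4*sqrt(5)}, {-97/3, -7/8})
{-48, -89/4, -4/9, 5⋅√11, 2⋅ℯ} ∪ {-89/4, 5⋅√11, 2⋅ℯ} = {-48, -89/4, -4/9, 5⋅√11, 2⋅ℯ}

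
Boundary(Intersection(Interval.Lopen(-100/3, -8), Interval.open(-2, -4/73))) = EmptySet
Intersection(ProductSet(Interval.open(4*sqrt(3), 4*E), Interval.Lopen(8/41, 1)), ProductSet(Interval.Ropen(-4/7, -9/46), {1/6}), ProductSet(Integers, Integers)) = EmptySet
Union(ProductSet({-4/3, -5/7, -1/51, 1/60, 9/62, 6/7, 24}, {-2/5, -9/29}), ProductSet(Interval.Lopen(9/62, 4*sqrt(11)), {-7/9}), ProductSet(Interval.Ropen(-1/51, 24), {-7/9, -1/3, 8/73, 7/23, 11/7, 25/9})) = Union(ProductSet({-4/3, -5/7, -1/51, 1/60, 9/62, 6/7, 24}, {-2/5, -9/29}), ProductSet(Interval.Ropen(-1/51, 24), {-7/9, -1/3, 8/73, 7/23, 11/7, 25/9}))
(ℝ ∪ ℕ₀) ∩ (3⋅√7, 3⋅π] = (3⋅√7, 3⋅π]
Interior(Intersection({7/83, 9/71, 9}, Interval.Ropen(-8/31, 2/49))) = EmptySet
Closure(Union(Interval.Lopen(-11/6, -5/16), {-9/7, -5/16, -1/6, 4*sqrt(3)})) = Union({-1/6, 4*sqrt(3)}, Interval(-11/6, -5/16))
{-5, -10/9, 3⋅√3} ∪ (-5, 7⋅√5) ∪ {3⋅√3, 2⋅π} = [-5, 7⋅√5)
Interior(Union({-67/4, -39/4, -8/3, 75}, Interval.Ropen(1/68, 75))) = Interval.open(1/68, 75)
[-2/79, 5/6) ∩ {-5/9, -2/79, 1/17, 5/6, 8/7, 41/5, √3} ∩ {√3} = ∅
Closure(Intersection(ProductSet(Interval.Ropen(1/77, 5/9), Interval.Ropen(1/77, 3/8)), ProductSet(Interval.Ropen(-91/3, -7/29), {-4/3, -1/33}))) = EmptySet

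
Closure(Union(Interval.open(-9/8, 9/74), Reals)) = Interval(-oo, oo)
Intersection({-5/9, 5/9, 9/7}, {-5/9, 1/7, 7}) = {-5/9}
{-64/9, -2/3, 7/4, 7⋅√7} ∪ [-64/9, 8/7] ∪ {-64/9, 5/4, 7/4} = [-64/9, 8/7] ∪ {5/4, 7/4, 7⋅√7}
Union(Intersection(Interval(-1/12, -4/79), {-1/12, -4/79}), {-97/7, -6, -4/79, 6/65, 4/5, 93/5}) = {-97/7, -6, -1/12, -4/79, 6/65, 4/5, 93/5}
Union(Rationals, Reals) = Reals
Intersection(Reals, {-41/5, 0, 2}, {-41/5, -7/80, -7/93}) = {-41/5}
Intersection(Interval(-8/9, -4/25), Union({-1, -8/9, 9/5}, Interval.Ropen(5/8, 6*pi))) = {-8/9}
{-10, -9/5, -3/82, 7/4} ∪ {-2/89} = {-10, -9/5, -3/82, -2/89, 7/4}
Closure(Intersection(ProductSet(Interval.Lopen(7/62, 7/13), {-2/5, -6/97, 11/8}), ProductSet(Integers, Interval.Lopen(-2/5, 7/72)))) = EmptySet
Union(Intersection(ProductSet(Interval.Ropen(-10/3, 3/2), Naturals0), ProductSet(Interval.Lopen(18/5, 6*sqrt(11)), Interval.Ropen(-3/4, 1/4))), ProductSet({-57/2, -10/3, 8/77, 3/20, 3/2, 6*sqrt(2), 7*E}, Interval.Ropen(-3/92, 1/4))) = ProductSet({-57/2, -10/3, 8/77, 3/20, 3/2, 6*sqrt(2), 7*E}, Interval.Ropen(-3/92, 1/4))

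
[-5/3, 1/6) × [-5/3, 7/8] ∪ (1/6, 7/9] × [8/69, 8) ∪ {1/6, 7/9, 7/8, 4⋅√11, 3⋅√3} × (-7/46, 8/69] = ([-5/3, 1/6) × [-5/3, 7/8]) ∪ ((1/6, 7/9] × [8/69, 8)) ∪ ({1/6, 7/9, 7/8, 4⋅√11, 3⋅√3} × (-7/46, 8/69])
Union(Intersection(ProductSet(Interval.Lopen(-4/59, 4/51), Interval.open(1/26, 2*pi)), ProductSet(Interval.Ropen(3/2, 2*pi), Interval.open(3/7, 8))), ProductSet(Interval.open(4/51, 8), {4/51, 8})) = ProductSet(Interval.open(4/51, 8), {4/51, 8})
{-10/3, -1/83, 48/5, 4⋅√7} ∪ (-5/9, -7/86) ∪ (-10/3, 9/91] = [-10/3, 9/91] ∪ {48/5, 4⋅√7}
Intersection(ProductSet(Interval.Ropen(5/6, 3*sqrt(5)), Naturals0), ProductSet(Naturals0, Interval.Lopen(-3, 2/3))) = ProductSet(Range(1, 7, 1), Range(0, 1, 1))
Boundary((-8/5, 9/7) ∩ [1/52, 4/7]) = {1/52, 4/7}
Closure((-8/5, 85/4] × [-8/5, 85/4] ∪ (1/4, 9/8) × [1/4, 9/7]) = [-8/5, 85/4] × [-8/5, 85/4]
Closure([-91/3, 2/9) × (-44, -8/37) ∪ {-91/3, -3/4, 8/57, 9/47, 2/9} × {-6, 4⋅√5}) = ([-91/3, 2/9] × {-44, -8/37}) ∪ ([-91/3, 2/9) × (-44, -8/37)) ∪ ({-91/3, -3/4, 8/57, 9/47, 2/9} × {-6, 4⋅√5}) ∪ ({-91/3, 2/9} × ([-44, -8/37] ∪ {4⋅√5}))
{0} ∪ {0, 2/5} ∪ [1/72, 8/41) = {0, 2/5} ∪ [1/72, 8/41)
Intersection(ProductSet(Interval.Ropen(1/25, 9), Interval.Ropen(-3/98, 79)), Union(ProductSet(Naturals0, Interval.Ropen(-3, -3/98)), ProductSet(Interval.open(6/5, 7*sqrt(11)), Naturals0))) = ProductSet(Interval.open(6/5, 9), Range(0, 79, 1))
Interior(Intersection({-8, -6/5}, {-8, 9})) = EmptySet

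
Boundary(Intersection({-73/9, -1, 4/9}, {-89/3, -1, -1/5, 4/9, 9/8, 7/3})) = {-1, 4/9}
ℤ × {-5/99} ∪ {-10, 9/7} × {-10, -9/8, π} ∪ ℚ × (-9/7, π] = (ℚ × (-9/7, π]) ∪ ({-10, 9/7} × {-10, -9/8, π})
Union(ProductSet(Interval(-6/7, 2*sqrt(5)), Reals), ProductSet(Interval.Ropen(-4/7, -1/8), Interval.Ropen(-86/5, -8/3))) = ProductSet(Interval(-6/7, 2*sqrt(5)), Reals)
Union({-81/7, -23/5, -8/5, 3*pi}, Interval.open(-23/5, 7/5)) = Union({-81/7, 3*pi}, Interval.Ropen(-23/5, 7/5))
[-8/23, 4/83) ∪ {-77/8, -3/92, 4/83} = {-77/8} ∪ [-8/23, 4/83]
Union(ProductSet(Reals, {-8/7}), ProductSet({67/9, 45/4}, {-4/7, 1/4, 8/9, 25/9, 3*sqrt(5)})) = Union(ProductSet({67/9, 45/4}, {-4/7, 1/4, 8/9, 25/9, 3*sqrt(5)}), ProductSet(Reals, {-8/7}))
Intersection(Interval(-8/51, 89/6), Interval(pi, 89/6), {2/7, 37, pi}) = {pi}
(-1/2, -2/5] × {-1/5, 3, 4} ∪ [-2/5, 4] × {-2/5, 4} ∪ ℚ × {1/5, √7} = (ℚ × {1/5, √7}) ∪ ([-2/5, 4] × {-2/5, 4}) ∪ ((-1/2, -2/5] × {-1/5, 3, 4})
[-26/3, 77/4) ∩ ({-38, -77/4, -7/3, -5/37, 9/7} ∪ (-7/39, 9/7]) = {-7/3} ∪ (-7/39, 9/7]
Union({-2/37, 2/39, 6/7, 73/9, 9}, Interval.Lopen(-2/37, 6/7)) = Union({73/9, 9}, Interval(-2/37, 6/7))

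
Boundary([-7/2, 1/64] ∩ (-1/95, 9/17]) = {-1/95, 1/64}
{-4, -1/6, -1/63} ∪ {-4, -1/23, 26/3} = {-4, -1/6, -1/23, -1/63, 26/3}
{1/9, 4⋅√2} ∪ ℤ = ℤ ∪ {1/9, 4⋅√2}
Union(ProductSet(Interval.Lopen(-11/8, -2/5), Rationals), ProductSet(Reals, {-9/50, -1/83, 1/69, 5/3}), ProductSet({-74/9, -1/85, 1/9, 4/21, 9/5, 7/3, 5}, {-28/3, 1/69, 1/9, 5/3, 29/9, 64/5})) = Union(ProductSet({-74/9, -1/85, 1/9, 4/21, 9/5, 7/3, 5}, {-28/3, 1/69, 1/9, 5/3, 29/9, 64/5}), ProductSet(Interval.Lopen(-11/8, -2/5), Rationals), ProductSet(Reals, {-9/50, -1/83, 1/69, 5/3}))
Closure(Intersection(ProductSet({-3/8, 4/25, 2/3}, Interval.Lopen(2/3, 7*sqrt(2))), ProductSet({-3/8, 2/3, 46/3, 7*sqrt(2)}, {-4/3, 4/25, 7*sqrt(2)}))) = ProductSet({-3/8, 2/3}, {7*sqrt(2)})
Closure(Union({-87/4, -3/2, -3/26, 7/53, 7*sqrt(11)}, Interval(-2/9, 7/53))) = Union({-87/4, -3/2, 7*sqrt(11)}, Interval(-2/9, 7/53))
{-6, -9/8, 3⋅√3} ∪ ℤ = ℤ ∪ {-9/8, 3⋅√3}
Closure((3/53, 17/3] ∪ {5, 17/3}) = [3/53, 17/3]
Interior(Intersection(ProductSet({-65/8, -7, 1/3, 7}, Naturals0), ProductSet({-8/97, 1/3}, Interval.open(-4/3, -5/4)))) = EmptySet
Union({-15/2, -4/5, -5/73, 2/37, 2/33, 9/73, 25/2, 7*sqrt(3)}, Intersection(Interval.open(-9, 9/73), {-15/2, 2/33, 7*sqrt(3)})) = {-15/2, -4/5, -5/73, 2/37, 2/33, 9/73, 25/2, 7*sqrt(3)}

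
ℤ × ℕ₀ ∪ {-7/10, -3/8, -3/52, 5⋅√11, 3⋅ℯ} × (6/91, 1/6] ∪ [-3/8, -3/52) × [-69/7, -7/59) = (ℤ × ℕ₀) ∪ ([-3/8, -3/52) × [-69/7, -7/59)) ∪ ({-7/10, -3/8, -3/52, 5⋅√11, 3⋅ℯ} × (6/91, 1/6])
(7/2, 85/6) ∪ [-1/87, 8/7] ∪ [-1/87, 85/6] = [-1/87, 85/6]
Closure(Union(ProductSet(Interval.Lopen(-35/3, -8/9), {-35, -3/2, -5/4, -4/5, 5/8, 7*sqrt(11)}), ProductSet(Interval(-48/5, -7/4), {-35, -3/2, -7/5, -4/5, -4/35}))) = Union(ProductSet(Interval(-35/3, -8/9), {-35, -3/2, -5/4, -4/5, 5/8, 7*sqrt(11)}), ProductSet(Interval(-48/5, -7/4), {-35, -3/2, -7/5, -4/5, -4/35}))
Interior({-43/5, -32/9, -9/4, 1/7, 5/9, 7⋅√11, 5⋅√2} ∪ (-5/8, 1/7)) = (-5/8, 1/7)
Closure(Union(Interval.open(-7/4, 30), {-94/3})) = Union({-94/3}, Interval(-7/4, 30))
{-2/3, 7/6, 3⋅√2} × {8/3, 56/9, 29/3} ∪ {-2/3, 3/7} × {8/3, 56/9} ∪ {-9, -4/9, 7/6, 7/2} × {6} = ({-2/3, 3/7} × {8/3, 56/9}) ∪ ({-9, -4/9, 7/6, 7/2} × {6}) ∪ ({-2/3, 7/6, 3⋅√2} × {8/3, 56/9, 29/3})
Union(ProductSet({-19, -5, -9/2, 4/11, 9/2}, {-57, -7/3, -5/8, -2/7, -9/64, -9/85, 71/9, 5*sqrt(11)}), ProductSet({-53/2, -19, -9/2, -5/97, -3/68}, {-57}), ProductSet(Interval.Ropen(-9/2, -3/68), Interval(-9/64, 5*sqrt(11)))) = Union(ProductSet({-53/2, -19, -9/2, -5/97, -3/68}, {-57}), ProductSet({-19, -5, -9/2, 4/11, 9/2}, {-57, -7/3, -5/8, -2/7, -9/64, -9/85, 71/9, 5*sqrt(11)}), ProductSet(Interval.Ropen(-9/2, -3/68), Interval(-9/64, 5*sqrt(11))))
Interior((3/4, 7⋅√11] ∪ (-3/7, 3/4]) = (-3/7, 7⋅√11)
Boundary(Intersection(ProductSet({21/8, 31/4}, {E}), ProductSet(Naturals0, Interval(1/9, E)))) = EmptySet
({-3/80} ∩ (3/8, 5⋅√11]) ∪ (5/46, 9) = (5/46, 9)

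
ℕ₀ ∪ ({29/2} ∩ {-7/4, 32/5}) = ℕ₀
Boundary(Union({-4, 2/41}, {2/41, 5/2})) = {-4, 2/41, 5/2}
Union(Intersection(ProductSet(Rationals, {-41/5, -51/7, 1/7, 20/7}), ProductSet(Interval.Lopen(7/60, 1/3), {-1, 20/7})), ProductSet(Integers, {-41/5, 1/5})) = Union(ProductSet(Integers, {-41/5, 1/5}), ProductSet(Intersection(Interval.Lopen(7/60, 1/3), Rationals), {20/7}))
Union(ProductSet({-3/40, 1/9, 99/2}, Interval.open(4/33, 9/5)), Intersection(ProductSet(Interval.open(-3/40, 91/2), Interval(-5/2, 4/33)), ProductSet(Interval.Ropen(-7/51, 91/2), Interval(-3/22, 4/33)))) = Union(ProductSet({-3/40, 1/9, 99/2}, Interval.open(4/33, 9/5)), ProductSet(Interval.open(-3/40, 91/2), Interval(-3/22, 4/33)))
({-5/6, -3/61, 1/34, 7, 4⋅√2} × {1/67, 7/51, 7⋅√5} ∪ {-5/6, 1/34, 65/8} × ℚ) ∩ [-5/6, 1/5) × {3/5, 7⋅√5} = ({-5/6, 1/34} × {3/5}) ∪ ({-5/6, -3/61, 1/34} × {7⋅√5})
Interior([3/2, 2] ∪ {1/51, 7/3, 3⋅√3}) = (3/2, 2)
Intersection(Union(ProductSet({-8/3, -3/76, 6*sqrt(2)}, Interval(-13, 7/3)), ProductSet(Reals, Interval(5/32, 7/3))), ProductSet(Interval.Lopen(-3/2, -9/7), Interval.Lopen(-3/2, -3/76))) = EmptySet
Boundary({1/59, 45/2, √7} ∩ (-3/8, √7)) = {1/59}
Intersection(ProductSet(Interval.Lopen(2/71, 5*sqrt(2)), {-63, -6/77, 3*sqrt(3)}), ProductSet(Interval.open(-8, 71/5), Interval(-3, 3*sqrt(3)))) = ProductSet(Interval.Lopen(2/71, 5*sqrt(2)), {-6/77, 3*sqrt(3)})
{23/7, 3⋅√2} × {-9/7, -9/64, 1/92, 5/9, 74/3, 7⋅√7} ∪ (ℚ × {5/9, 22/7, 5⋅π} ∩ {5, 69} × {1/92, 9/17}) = {23/7, 3⋅√2} × {-9/7, -9/64, 1/92, 5/9, 74/3, 7⋅√7}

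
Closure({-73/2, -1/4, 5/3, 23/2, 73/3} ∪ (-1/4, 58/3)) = {-73/2, 73/3} ∪ [-1/4, 58/3]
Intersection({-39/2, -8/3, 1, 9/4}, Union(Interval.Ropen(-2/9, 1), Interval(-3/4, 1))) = {1}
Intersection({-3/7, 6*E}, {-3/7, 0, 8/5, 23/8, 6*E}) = {-3/7, 6*E}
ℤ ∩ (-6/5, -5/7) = {-1}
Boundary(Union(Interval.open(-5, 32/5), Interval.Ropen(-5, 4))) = {-5, 32/5}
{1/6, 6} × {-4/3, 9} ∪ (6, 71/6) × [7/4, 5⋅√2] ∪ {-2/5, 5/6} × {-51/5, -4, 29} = ({1/6, 6} × {-4/3, 9}) ∪ ({-2/5, 5/6} × {-51/5, -4, 29}) ∪ ((6, 71/6) × [7/4, 5⋅√2])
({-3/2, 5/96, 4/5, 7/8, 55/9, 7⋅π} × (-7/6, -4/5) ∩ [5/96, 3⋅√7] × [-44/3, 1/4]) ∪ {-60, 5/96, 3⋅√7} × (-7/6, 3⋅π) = ({5/96, 4/5, 7/8, 55/9} × (-7/6, -4/5)) ∪ ({-60, 5/96, 3⋅√7} × (-7/6, 3⋅π))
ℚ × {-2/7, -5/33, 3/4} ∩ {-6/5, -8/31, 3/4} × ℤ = ∅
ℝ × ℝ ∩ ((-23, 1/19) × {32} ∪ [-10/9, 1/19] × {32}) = (-23, 1/19] × {32}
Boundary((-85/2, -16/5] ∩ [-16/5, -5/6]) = {-16/5}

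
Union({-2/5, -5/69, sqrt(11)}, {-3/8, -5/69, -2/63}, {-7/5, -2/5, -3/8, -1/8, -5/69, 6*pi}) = {-7/5, -2/5, -3/8, -1/8, -5/69, -2/63, sqrt(11), 6*pi}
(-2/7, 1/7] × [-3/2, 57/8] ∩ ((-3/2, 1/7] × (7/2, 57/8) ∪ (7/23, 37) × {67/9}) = (-2/7, 1/7] × (7/2, 57/8)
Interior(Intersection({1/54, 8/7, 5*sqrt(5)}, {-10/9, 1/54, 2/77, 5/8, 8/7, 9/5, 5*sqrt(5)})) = EmptySet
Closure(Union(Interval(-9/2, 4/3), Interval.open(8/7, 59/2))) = Interval(-9/2, 59/2)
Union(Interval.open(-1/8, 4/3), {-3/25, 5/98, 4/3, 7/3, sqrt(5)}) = Union({7/3, sqrt(5)}, Interval.Lopen(-1/8, 4/3))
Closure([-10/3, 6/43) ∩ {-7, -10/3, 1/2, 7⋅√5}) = {-10/3}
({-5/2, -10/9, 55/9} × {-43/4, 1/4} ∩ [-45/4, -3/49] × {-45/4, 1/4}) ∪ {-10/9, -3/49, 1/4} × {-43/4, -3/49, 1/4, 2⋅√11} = ({-5/2, -10/9} × {1/4}) ∪ ({-10/9, -3/49, 1/4} × {-43/4, -3/49, 1/4, 2⋅√11})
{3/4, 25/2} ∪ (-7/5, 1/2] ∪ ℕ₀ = (-7/5, 1/2] ∪ ℕ₀ ∪ {3/4, 25/2}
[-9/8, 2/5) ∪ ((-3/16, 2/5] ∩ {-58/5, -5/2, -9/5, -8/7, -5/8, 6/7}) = [-9/8, 2/5)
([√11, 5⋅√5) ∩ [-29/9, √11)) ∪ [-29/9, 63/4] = [-29/9, 63/4]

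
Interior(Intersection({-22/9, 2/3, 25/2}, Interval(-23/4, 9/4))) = EmptySet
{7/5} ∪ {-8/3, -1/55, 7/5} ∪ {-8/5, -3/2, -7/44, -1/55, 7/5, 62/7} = {-8/3, -8/5, -3/2, -7/44, -1/55, 7/5, 62/7}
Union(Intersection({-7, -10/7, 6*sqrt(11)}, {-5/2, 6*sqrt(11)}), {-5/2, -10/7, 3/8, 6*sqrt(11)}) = {-5/2, -10/7, 3/8, 6*sqrt(11)}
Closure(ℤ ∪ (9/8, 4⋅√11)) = ℤ ∪ [9/8, 4⋅√11]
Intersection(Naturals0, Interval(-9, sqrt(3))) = Range(0, 2, 1)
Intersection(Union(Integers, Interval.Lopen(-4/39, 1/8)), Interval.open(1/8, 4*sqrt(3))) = Range(1, 7, 1)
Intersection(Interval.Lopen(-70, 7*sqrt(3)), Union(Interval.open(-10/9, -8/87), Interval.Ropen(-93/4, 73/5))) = Interval(-93/4, 7*sqrt(3))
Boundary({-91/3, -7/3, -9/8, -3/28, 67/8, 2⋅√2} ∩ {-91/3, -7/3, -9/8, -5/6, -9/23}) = {-91/3, -7/3, -9/8}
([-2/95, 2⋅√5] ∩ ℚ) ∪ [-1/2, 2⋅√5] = [-1/2, 2⋅√5] ∪ (ℚ ∩ [-2/95, 2⋅√5])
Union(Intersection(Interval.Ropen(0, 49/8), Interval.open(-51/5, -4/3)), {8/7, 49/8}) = {8/7, 49/8}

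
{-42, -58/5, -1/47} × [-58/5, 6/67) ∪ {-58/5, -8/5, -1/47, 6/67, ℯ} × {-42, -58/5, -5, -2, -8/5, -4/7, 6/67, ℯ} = ({-42, -58/5, -1/47} × [-58/5, 6/67)) ∪ ({-58/5, -8/5, -1/47, 6/67, ℯ} × {-42, -58/5, -5, -2, -8/5, -4/7, 6/67, ℯ})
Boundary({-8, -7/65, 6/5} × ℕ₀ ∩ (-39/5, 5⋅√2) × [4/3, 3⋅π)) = {-7/65, 6/5} × {2, 3, …, 9}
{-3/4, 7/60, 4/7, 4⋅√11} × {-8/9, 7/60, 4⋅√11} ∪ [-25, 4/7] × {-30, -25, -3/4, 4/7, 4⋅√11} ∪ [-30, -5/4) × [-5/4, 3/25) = ([-30, -5/4) × [-5/4, 3/25)) ∪ ([-25, 4/7] × {-30, -25, -3/4, 4/7, 4⋅√11}) ∪ ({-3/4, 7/60, 4/7, 4⋅√11} × {-8/9, 7/60, 4⋅√11})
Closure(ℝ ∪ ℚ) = ℝ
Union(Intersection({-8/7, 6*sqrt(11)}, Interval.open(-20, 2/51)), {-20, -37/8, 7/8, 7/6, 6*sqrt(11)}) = {-20, -37/8, -8/7, 7/8, 7/6, 6*sqrt(11)}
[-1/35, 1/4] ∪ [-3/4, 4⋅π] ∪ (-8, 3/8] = (-8, 4⋅π]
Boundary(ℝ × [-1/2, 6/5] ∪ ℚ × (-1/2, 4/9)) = ℝ × {-1/2, 6/5}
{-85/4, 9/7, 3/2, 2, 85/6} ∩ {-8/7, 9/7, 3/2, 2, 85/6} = {9/7, 3/2, 2, 85/6}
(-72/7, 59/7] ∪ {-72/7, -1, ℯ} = [-72/7, 59/7]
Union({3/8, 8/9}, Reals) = Reals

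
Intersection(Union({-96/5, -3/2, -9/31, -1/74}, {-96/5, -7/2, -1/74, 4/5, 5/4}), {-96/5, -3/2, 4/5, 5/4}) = {-96/5, -3/2, 4/5, 5/4}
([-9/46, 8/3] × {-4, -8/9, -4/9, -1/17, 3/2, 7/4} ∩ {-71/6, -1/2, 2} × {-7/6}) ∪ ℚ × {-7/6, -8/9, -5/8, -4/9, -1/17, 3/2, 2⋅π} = ℚ × {-7/6, -8/9, -5/8, -4/9, -1/17, 3/2, 2⋅π}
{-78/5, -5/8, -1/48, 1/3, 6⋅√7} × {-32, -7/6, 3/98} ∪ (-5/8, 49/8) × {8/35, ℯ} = ((-5/8, 49/8) × {8/35, ℯ}) ∪ ({-78/5, -5/8, -1/48, 1/3, 6⋅√7} × {-32, -7/6, 3/98})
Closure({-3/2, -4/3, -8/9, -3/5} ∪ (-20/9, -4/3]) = [-20/9, -4/3] ∪ {-8/9, -3/5}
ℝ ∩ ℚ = ℚ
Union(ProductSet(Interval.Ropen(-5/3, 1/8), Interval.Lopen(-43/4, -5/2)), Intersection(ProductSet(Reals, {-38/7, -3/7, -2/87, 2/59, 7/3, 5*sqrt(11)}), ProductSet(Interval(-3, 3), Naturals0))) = ProductSet(Interval.Ropen(-5/3, 1/8), Interval.Lopen(-43/4, -5/2))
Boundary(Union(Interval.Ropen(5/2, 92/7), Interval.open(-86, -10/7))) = {-86, -10/7, 5/2, 92/7}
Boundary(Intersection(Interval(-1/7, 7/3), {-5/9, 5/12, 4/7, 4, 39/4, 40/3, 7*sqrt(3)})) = {5/12, 4/7}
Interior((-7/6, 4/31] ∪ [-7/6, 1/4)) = (-7/6, 1/4)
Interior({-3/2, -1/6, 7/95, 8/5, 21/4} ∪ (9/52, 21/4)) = (9/52, 21/4)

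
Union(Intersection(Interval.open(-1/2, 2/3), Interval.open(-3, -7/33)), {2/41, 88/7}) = Union({2/41, 88/7}, Interval.open(-1/2, -7/33))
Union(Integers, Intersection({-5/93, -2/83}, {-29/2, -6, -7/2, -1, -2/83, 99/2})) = Union({-2/83}, Integers)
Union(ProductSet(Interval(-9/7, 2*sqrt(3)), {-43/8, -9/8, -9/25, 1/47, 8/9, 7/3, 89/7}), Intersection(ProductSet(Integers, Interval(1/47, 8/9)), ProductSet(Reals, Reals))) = Union(ProductSet(Integers, Interval(1/47, 8/9)), ProductSet(Interval(-9/7, 2*sqrt(3)), {-43/8, -9/8, -9/25, 1/47, 8/9, 7/3, 89/7}))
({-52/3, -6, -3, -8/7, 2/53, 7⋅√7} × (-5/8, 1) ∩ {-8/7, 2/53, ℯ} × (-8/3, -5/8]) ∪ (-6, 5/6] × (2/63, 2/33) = (-6, 5/6] × (2/63, 2/33)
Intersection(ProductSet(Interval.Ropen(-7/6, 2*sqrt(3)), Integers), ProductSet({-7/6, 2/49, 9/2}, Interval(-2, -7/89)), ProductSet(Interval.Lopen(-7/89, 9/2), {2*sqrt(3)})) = EmptySet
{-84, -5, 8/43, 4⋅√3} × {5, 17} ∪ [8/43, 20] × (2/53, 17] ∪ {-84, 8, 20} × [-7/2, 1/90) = ({-84, 8, 20} × [-7/2, 1/90)) ∪ ([8/43, 20] × (2/53, 17]) ∪ ({-84, -5, 8/43, 4⋅√3} × {5, 17})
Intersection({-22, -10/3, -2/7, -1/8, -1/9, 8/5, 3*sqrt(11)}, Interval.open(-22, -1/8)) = {-10/3, -2/7}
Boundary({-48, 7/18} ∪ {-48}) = {-48, 7/18}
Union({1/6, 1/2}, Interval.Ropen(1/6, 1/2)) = Interval(1/6, 1/2)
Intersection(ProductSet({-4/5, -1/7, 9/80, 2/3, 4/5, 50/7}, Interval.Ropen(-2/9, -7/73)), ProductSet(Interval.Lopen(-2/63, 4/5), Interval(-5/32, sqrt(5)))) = ProductSet({9/80, 2/3, 4/5}, Interval.Ropen(-5/32, -7/73))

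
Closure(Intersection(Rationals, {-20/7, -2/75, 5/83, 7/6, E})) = {-20/7, -2/75, 5/83, 7/6}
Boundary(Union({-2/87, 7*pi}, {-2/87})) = {-2/87, 7*pi}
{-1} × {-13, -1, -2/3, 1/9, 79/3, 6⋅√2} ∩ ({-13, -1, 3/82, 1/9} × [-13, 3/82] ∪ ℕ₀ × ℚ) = {-1} × {-13, -1, -2/3}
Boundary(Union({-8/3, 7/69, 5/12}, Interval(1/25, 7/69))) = {-8/3, 1/25, 7/69, 5/12}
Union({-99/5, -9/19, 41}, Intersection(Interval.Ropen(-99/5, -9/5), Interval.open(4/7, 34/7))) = {-99/5, -9/19, 41}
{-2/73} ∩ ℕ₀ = ∅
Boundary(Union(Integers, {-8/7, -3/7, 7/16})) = Union({-8/7, -3/7, 7/16}, Integers)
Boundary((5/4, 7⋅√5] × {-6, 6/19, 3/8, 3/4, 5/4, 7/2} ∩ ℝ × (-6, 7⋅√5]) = [5/4, 7⋅√5] × {6/19, 3/8, 3/4, 5/4, 7/2}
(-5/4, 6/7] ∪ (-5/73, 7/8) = (-5/4, 7/8)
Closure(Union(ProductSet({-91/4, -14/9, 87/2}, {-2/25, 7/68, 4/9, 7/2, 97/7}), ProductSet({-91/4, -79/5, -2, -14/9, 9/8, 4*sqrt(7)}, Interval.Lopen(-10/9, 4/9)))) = Union(ProductSet({-91/4, -14/9, 87/2}, {-2/25, 7/68, 4/9, 7/2, 97/7}), ProductSet({-91/4, -79/5, -2, -14/9, 9/8, 4*sqrt(7)}, Interval(-10/9, 4/9)))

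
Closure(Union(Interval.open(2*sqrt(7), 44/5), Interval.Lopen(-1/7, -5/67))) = Union(Interval(-1/7, -5/67), Interval(2*sqrt(7), 44/5))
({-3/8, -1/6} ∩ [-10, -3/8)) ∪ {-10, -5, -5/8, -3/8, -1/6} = {-10, -5, -5/8, -3/8, -1/6}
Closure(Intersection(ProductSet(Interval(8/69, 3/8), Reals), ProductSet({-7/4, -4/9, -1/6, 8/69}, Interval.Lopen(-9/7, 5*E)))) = ProductSet({8/69}, Interval(-9/7, 5*E))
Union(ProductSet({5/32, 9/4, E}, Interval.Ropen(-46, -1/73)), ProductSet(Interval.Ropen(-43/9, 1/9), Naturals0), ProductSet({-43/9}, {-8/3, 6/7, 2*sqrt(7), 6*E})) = Union(ProductSet({-43/9}, {-8/3, 6/7, 2*sqrt(7), 6*E}), ProductSet({5/32, 9/4, E}, Interval.Ropen(-46, -1/73)), ProductSet(Interval.Ropen(-43/9, 1/9), Naturals0))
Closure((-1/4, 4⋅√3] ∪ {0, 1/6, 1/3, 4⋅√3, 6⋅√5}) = [-1/4, 4⋅√3] ∪ {6⋅√5}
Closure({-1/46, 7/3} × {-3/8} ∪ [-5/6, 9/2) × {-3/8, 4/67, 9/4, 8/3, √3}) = [-5/6, 9/2] × {-3/8, 4/67, 9/4, 8/3, √3}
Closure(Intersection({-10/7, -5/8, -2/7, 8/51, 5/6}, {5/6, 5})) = {5/6}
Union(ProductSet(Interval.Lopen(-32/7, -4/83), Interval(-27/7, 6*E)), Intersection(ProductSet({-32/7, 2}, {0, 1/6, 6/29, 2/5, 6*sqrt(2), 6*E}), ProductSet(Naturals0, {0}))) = Union(ProductSet({2}, {0}), ProductSet(Interval.Lopen(-32/7, -4/83), Interval(-27/7, 6*E)))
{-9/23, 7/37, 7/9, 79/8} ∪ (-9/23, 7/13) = [-9/23, 7/13) ∪ {7/9, 79/8}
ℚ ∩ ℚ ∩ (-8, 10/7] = ℚ ∩ (-8, 10/7]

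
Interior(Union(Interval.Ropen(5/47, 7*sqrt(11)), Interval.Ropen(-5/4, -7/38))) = Union(Interval.open(-5/4, -7/38), Interval.open(5/47, 7*sqrt(11)))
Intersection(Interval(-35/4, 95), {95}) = {95}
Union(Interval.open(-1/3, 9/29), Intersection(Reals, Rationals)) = Union(Interval(-1/3, 9/29), Rationals)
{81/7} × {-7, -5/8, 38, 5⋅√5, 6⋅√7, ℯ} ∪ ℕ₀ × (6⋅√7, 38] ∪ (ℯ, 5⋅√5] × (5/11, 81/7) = (ℕ₀ × (6⋅√7, 38]) ∪ ((ℯ, 5⋅√5] × (5/11, 81/7)) ∪ ({81/7} × {-7, -5/8, 38, 5⋅√5, 6⋅√7, ℯ})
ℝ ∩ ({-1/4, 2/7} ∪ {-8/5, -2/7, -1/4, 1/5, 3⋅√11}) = {-8/5, -2/7, -1/4, 1/5, 2/7, 3⋅√11}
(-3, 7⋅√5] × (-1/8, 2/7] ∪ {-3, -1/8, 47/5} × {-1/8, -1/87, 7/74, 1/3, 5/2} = ({-3, -1/8, 47/5} × {-1/8, -1/87, 7/74, 1/3, 5/2}) ∪ ((-3, 7⋅√5] × (-1/8, 2/7])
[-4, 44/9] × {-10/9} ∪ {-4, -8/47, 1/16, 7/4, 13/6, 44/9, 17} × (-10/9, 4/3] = ([-4, 44/9] × {-10/9}) ∪ ({-4, -8/47, 1/16, 7/4, 13/6, 44/9, 17} × (-10/9, 4/3])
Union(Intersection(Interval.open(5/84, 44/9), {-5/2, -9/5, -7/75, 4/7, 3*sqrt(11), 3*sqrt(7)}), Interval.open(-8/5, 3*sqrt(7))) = Interval.open(-8/5, 3*sqrt(7))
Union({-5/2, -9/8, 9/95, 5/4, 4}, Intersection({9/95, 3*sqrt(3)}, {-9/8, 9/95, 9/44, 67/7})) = {-5/2, -9/8, 9/95, 5/4, 4}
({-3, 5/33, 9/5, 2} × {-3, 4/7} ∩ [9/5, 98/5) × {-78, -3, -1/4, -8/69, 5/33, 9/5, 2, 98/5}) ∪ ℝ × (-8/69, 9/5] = ({9/5, 2} × {-3}) ∪ (ℝ × (-8/69, 9/5])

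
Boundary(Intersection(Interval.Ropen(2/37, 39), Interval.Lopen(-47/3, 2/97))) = EmptySet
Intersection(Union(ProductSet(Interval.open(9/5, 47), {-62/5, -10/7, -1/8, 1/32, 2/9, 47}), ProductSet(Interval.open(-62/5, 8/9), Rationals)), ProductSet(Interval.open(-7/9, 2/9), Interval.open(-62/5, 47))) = ProductSet(Interval.open(-7/9, 2/9), Intersection(Interval.open(-62/5, 47), Rationals))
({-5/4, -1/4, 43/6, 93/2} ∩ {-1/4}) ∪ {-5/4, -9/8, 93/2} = {-5/4, -9/8, -1/4, 93/2}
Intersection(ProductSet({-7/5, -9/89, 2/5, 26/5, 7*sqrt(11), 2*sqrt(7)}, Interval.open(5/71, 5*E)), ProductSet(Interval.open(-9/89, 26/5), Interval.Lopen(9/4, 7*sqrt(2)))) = ProductSet({2/5}, Interval.Lopen(9/4, 7*sqrt(2)))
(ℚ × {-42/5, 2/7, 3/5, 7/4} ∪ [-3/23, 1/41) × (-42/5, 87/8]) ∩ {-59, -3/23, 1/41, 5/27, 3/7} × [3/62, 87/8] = ({-3/23} × [3/62, 87/8]) ∪ ({-59, -3/23, 1/41, 5/27, 3/7} × {2/7, 3/5, 7/4})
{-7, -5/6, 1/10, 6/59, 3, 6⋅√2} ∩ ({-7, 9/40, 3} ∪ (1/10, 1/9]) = {-7, 6/59, 3}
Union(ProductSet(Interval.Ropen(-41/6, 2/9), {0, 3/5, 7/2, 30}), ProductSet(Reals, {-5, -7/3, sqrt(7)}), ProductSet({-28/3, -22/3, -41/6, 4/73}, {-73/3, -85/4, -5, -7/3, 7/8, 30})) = Union(ProductSet({-28/3, -22/3, -41/6, 4/73}, {-73/3, -85/4, -5, -7/3, 7/8, 30}), ProductSet(Interval.Ropen(-41/6, 2/9), {0, 3/5, 7/2, 30}), ProductSet(Reals, {-5, -7/3, sqrt(7)}))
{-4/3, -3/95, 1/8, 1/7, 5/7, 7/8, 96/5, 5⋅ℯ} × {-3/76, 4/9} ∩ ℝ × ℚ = {-4/3, -3/95, 1/8, 1/7, 5/7, 7/8, 96/5, 5⋅ℯ} × {-3/76, 4/9}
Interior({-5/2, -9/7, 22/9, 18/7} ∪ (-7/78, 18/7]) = (-7/78, 18/7)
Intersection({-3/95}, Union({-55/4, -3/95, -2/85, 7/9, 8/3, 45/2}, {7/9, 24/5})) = {-3/95}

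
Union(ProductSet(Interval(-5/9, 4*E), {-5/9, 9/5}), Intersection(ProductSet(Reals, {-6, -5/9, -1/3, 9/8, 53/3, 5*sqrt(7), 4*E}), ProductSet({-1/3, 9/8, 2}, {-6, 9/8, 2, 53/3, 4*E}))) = Union(ProductSet({-1/3, 9/8, 2}, {-6, 9/8, 53/3, 4*E}), ProductSet(Interval(-5/9, 4*E), {-5/9, 9/5}))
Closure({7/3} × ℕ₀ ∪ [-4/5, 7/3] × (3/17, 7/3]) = ({7/3} × ℕ₀) ∪ ([-4/5, 7/3] × [3/17, 7/3])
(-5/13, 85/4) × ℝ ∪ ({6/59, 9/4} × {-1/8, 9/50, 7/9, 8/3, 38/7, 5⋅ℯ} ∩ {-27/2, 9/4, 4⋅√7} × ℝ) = (-5/13, 85/4) × ℝ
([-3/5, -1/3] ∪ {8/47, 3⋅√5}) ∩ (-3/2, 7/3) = [-3/5, -1/3] ∪ {8/47}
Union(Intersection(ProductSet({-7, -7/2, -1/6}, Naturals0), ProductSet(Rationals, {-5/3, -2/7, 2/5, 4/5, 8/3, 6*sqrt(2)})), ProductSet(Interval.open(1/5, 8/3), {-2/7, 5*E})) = ProductSet(Interval.open(1/5, 8/3), {-2/7, 5*E})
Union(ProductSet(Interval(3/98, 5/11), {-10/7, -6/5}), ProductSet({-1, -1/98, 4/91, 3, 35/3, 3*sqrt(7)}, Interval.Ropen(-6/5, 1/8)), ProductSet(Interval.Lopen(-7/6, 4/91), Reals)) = Union(ProductSet({-1, -1/98, 4/91, 3, 35/3, 3*sqrt(7)}, Interval.Ropen(-6/5, 1/8)), ProductSet(Interval.Lopen(-7/6, 4/91), Reals), ProductSet(Interval(3/98, 5/11), {-10/7, -6/5}))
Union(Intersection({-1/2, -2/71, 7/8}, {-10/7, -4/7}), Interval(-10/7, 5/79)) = Interval(-10/7, 5/79)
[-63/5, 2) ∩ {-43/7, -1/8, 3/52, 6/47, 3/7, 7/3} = {-43/7, -1/8, 3/52, 6/47, 3/7}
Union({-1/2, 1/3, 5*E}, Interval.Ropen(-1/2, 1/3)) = Union({5*E}, Interval(-1/2, 1/3))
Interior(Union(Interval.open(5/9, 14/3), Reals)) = Interval(-oo, oo)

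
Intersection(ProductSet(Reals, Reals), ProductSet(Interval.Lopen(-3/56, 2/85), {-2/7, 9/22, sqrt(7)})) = ProductSet(Interval.Lopen(-3/56, 2/85), {-2/7, 9/22, sqrt(7)})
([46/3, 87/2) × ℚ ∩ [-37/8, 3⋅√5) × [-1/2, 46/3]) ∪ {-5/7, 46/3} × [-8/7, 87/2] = {-5/7, 46/3} × [-8/7, 87/2]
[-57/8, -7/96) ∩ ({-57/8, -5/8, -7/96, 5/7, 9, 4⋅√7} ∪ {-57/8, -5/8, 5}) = {-57/8, -5/8}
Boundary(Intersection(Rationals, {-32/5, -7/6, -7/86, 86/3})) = {-32/5, -7/6, -7/86, 86/3}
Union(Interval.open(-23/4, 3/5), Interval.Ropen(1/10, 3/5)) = Interval.open(-23/4, 3/5)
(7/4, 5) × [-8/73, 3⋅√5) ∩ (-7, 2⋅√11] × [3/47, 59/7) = (7/4, 5) × [3/47, 3⋅√5)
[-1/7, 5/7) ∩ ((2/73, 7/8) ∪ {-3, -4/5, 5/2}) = (2/73, 5/7)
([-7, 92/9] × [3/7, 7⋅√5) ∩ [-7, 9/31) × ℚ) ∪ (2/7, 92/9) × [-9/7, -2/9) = ((2/7, 92/9) × [-9/7, -2/9)) ∪ ([-7, 9/31) × (ℚ ∩ [3/7, 7⋅√5)))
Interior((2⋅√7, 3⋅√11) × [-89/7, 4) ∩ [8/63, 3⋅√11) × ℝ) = (2⋅√7, 3⋅√11) × (-89/7, 4)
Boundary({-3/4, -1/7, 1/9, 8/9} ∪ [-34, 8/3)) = {-34, 8/3}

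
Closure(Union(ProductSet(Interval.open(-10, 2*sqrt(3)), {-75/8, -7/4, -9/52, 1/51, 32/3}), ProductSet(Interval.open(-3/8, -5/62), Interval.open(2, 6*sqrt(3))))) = Union(ProductSet({-3/8, -5/62}, Interval(2, 6*sqrt(3))), ProductSet(Interval(-10, 2*sqrt(3)), {-75/8, -7/4, -9/52, 1/51, 32/3}), ProductSet(Interval(-3/8, -5/62), {2, 6*sqrt(3)}), ProductSet(Interval.open(-3/8, -5/62), Interval.open(2, 6*sqrt(3))))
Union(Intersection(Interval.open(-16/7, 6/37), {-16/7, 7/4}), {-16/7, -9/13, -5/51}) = {-16/7, -9/13, -5/51}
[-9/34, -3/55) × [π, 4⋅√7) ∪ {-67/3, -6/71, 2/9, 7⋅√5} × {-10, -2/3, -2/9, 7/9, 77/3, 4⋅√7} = ([-9/34, -3/55) × [π, 4⋅√7)) ∪ ({-67/3, -6/71, 2/9, 7⋅√5} × {-10, -2/3, -2/9, 7/9, 77/3, 4⋅√7})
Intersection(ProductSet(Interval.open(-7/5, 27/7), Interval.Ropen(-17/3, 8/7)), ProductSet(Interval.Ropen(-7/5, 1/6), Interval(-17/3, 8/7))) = ProductSet(Interval.open(-7/5, 1/6), Interval.Ropen(-17/3, 8/7))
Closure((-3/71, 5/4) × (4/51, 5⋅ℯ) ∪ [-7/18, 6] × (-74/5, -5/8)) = ({-3/71, 5/4} × [4/51, 5⋅ℯ]) ∪ ([-7/18, 6] × [-74/5, -5/8]) ∪ ([-3/71, 5/4] × {4/51, 5⋅ℯ}) ∪ ((-3/71, 5/4) × (4/51, 5⋅ℯ))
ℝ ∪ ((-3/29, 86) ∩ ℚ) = ℝ ∪ (ℚ ∩ (-3/29, 86))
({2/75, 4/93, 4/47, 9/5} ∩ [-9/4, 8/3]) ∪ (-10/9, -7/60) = (-10/9, -7/60) ∪ {2/75, 4/93, 4/47, 9/5}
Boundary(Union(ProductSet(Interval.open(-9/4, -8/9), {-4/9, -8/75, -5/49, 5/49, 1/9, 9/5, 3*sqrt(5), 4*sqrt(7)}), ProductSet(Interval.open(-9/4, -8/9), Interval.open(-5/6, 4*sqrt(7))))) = Union(ProductSet({-9/4, -8/9}, Interval(-5/6, 4*sqrt(7))), ProductSet(Interval(-9/4, -8/9), {-5/6, 4*sqrt(7)}))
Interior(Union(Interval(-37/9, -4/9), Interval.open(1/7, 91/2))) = Union(Interval.open(-37/9, -4/9), Interval.open(1/7, 91/2))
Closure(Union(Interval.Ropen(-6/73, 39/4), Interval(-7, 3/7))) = Interval(-7, 39/4)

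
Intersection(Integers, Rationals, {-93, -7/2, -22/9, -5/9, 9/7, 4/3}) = {-93}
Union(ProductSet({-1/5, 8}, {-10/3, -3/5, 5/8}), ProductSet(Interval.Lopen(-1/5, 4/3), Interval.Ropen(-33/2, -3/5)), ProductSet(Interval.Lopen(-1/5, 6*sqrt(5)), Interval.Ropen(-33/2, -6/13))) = Union(ProductSet({-1/5, 8}, {-10/3, -3/5, 5/8}), ProductSet(Interval.Lopen(-1/5, 6*sqrt(5)), Interval.Ropen(-33/2, -6/13)))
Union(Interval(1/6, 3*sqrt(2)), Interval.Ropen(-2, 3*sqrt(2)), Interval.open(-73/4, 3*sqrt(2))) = Interval.Lopen(-73/4, 3*sqrt(2))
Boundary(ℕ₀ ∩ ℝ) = ℕ₀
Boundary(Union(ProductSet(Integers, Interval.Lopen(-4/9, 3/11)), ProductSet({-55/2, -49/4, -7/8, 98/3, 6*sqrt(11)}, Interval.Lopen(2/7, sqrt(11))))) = Union(ProductSet({-55/2, -49/4, -7/8, 98/3, 6*sqrt(11)}, Interval(2/7, sqrt(11))), ProductSet(Integers, Interval(-4/9, 3/11)))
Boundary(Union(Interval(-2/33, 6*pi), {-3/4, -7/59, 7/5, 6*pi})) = {-3/4, -7/59, -2/33, 6*pi}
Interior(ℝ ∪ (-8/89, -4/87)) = (-∞, ∞)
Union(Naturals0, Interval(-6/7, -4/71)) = Union(Interval(-6/7, -4/71), Naturals0)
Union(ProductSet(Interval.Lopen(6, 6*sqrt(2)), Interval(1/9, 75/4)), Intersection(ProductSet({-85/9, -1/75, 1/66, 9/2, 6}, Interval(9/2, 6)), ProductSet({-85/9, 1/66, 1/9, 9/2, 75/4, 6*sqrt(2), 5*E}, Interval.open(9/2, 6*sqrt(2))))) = Union(ProductSet({-85/9, 1/66, 9/2}, Interval.Lopen(9/2, 6)), ProductSet(Interval.Lopen(6, 6*sqrt(2)), Interval(1/9, 75/4)))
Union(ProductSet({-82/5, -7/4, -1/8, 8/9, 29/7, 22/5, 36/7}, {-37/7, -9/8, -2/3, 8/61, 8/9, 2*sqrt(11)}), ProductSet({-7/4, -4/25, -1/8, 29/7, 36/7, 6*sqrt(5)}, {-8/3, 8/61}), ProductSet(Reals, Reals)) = ProductSet(Reals, Reals)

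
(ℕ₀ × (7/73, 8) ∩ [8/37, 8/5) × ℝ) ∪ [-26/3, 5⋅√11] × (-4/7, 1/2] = ({1} × (7/73, 8)) ∪ ([-26/3, 5⋅√11] × (-4/7, 1/2])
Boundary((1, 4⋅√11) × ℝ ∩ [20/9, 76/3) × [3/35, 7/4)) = ({20/9, 4⋅√11} × [3/35, 7/4]) ∪ ([20/9, 4⋅√11] × {3/35, 7/4})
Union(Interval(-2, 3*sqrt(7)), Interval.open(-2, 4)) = Interval(-2, 3*sqrt(7))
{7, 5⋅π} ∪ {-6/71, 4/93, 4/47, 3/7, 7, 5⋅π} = {-6/71, 4/93, 4/47, 3/7, 7, 5⋅π}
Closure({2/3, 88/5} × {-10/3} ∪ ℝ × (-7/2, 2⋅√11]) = ℝ × [-7/2, 2⋅√11]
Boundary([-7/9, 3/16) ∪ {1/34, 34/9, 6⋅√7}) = {-7/9, 3/16, 34/9, 6⋅√7}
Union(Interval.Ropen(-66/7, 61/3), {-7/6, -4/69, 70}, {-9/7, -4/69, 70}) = Union({70}, Interval.Ropen(-66/7, 61/3))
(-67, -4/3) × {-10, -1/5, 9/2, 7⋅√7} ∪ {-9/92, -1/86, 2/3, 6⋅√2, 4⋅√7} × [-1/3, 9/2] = ((-67, -4/3) × {-10, -1/5, 9/2, 7⋅√7}) ∪ ({-9/92, -1/86, 2/3, 6⋅√2, 4⋅√7} × [-1/3, 9/2])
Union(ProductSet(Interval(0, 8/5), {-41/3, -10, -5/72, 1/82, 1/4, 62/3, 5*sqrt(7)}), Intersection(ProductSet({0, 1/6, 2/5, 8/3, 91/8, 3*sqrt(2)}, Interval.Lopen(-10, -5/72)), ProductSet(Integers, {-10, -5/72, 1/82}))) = ProductSet(Interval(0, 8/5), {-41/3, -10, -5/72, 1/82, 1/4, 62/3, 5*sqrt(7)})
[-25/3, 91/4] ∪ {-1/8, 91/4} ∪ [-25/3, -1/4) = [-25/3, 91/4]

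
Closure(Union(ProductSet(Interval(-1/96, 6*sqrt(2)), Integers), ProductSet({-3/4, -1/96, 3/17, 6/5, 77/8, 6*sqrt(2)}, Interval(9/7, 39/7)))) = Union(ProductSet({-3/4, -1/96, 3/17, 6/5, 77/8, 6*sqrt(2)}, Interval(9/7, 39/7)), ProductSet(Interval(-1/96, 6*sqrt(2)), Integers))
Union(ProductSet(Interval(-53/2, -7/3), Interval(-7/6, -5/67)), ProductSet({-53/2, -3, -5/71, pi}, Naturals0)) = Union(ProductSet({-53/2, -3, -5/71, pi}, Naturals0), ProductSet(Interval(-53/2, -7/3), Interval(-7/6, -5/67)))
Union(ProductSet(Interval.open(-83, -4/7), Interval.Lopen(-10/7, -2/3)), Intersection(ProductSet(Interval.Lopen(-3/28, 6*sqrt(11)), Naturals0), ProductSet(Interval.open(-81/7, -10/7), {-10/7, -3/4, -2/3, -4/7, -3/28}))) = ProductSet(Interval.open(-83, -4/7), Interval.Lopen(-10/7, -2/3))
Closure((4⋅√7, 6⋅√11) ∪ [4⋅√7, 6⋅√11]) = [4⋅√7, 6⋅√11]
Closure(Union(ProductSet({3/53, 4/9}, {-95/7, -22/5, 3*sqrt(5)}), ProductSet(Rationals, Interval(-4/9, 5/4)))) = Union(ProductSet({3/53, 4/9}, {-95/7, -22/5, 3*sqrt(5)}), ProductSet(Reals, Interval(-4/9, 5/4)))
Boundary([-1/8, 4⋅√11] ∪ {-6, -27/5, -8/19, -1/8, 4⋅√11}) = {-6, -27/5, -8/19, -1/8, 4⋅√11}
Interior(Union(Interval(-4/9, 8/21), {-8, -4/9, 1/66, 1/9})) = Interval.open(-4/9, 8/21)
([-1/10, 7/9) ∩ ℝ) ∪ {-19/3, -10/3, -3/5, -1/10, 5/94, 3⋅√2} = {-19/3, -10/3, -3/5, 3⋅√2} ∪ [-1/10, 7/9)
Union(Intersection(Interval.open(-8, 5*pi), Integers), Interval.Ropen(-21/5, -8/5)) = Union(Interval.Ropen(-21/5, -8/5), Range(-7, 16, 1))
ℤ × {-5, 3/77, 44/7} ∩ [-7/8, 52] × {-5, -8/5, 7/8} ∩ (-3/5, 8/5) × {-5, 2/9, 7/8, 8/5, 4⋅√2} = {0, 1} × {-5}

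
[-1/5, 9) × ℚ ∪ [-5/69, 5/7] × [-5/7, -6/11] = ([-1/5, 9) × ℚ) ∪ ([-5/69, 5/7] × [-5/7, -6/11])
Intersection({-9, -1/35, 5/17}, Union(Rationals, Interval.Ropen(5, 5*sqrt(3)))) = {-9, -1/35, 5/17}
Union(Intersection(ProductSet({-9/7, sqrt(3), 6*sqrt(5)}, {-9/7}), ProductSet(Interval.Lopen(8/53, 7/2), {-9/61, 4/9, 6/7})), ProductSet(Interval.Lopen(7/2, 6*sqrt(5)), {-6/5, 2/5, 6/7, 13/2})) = ProductSet(Interval.Lopen(7/2, 6*sqrt(5)), {-6/5, 2/5, 6/7, 13/2})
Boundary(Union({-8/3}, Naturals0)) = Union({-8/3}, Naturals0)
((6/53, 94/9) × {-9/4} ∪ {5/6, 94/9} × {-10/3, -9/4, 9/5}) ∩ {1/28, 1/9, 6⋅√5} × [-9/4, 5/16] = ∅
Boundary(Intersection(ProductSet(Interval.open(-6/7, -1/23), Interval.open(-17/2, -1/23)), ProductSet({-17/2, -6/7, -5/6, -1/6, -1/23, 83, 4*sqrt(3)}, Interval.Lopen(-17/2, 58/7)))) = ProductSet({-5/6, -1/6}, Interval(-17/2, -1/23))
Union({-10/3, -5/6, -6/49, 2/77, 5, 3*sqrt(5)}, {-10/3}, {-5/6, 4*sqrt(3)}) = {-10/3, -5/6, -6/49, 2/77, 5, 4*sqrt(3), 3*sqrt(5)}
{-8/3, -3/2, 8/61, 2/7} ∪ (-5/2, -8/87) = {-8/3, 8/61, 2/7} ∪ (-5/2, -8/87)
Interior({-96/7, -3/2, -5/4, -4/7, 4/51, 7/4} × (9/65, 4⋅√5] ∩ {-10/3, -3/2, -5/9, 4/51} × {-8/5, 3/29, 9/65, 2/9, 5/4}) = ∅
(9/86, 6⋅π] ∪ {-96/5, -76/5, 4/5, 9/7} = {-96/5, -76/5} ∪ (9/86, 6⋅π]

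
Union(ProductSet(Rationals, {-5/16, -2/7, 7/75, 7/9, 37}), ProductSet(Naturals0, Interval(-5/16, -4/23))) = Union(ProductSet(Naturals0, Interval(-5/16, -4/23)), ProductSet(Rationals, {-5/16, -2/7, 7/75, 7/9, 37}))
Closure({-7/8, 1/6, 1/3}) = {-7/8, 1/6, 1/3}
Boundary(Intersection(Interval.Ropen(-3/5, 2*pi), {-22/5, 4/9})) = {4/9}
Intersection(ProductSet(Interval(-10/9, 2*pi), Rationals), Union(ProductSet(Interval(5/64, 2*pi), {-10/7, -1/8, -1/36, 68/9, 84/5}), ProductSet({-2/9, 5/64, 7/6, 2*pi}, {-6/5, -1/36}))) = Union(ProductSet({-2/9, 5/64, 7/6, 2*pi}, {-6/5, -1/36}), ProductSet(Interval(5/64, 2*pi), {-10/7, -1/8, -1/36, 68/9, 84/5}))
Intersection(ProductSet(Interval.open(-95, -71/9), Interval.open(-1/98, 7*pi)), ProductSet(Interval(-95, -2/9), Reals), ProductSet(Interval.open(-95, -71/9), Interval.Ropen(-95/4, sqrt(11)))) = ProductSet(Interval.open(-95, -71/9), Interval.open(-1/98, sqrt(11)))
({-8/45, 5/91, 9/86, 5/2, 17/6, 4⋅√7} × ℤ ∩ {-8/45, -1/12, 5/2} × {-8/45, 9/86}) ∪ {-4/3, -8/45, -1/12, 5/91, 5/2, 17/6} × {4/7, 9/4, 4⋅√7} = {-4/3, -8/45, -1/12, 5/91, 5/2, 17/6} × {4/7, 9/4, 4⋅√7}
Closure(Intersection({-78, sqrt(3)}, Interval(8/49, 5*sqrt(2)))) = {sqrt(3)}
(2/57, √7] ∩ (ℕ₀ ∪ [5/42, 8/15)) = [5/42, 8/15) ∪ {1, 2}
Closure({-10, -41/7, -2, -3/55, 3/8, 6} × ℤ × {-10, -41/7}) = {-10, -41/7, -2, -3/55, 3/8, 6} × ℤ × {-10, -41/7}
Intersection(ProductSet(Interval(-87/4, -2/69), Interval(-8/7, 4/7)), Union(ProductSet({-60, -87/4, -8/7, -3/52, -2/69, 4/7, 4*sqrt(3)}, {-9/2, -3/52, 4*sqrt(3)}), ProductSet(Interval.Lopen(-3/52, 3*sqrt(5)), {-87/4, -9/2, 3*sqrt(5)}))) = ProductSet({-87/4, -8/7, -3/52, -2/69}, {-3/52})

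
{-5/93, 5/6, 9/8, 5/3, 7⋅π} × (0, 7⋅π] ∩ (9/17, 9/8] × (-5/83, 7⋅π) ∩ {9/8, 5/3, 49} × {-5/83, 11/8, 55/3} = {9/8} × {11/8, 55/3}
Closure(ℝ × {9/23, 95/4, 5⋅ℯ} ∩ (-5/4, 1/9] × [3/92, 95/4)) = [-5/4, 1/9] × {9/23, 5⋅ℯ}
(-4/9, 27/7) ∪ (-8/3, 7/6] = (-8/3, 27/7)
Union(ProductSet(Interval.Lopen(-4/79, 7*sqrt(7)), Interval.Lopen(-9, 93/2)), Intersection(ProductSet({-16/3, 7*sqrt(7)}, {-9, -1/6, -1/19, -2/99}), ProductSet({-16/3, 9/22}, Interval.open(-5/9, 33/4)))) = Union(ProductSet({-16/3}, {-1/6, -1/19, -2/99}), ProductSet(Interval.Lopen(-4/79, 7*sqrt(7)), Interval.Lopen(-9, 93/2)))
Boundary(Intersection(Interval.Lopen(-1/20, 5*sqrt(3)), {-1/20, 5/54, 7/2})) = {5/54, 7/2}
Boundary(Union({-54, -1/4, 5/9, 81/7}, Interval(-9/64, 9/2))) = {-54, -1/4, -9/64, 9/2, 81/7}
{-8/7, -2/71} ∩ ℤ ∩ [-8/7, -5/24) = ∅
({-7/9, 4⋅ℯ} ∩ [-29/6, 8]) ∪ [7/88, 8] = {-7/9} ∪ [7/88, 8]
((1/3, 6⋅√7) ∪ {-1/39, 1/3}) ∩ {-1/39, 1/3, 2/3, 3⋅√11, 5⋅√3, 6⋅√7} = {-1/39, 1/3, 2/3, 3⋅√11, 5⋅√3}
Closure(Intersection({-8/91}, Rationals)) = {-8/91}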